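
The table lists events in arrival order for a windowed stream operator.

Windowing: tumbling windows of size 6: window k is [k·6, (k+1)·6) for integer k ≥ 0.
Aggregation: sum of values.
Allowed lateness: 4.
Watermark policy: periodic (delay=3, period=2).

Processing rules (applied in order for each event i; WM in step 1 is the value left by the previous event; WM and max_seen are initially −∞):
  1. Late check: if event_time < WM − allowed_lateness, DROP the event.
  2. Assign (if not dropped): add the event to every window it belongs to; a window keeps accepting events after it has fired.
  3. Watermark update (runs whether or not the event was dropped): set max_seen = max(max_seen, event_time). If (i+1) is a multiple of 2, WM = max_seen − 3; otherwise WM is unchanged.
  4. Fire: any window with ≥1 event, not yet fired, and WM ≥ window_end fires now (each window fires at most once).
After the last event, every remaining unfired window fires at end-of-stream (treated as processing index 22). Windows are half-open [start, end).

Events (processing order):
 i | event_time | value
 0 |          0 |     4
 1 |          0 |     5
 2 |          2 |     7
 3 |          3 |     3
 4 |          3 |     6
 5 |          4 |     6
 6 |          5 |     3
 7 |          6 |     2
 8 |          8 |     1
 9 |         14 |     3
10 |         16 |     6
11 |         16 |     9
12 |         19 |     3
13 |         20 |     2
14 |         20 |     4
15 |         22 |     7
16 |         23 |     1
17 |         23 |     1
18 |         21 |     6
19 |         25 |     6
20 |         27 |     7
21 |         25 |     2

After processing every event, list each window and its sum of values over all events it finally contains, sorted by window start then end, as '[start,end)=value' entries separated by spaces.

i=0 t=0 v=4: → [0,6); WM=−∞
i=1 t=0 v=5: → [0,6); WM=-3
i=2 t=2 v=7: → [0,6); WM=-3
i=3 t=3 v=3: → [0,6); WM=0
i=4 t=3 v=6: → [0,6); WM=0
i=5 t=4 v=6: → [0,6); WM=1
i=6 t=5 v=3: → [0,6); WM=1
i=7 t=6 v=2: → [6,12); WM=3
i=8 t=8 v=1: → [6,12); WM=3
i=9 t=14 v=3: → [12,18); WM=11; [0,6) fires=34
i=10 t=16 v=6: → [12,18); WM=11
i=11 t=16 v=9: → [12,18); WM=13; [6,12) fires=3
i=12 t=19 v=3: → [18,24); WM=13
i=13 t=20 v=2: → [18,24); WM=17
i=14 t=20 v=4: → [18,24); WM=17
i=15 t=22 v=7: → [18,24); WM=19; [12,18) fires=18
i=16 t=23 v=1: → [18,24); WM=19
i=17 t=23 v=1: → [18,24); WM=20
i=18 t=21 v=6: → [18,24); WM=20
i=19 t=25 v=6: → [24,30); WM=22
i=20 t=27 v=7: → [24,30); WM=22
i=21 t=25 v=2: → [24,30); WM=24; [18,24) fires=24

[0,6)=34 [6,12)=3 [12,18)=18 [18,24)=24 [24,30)=15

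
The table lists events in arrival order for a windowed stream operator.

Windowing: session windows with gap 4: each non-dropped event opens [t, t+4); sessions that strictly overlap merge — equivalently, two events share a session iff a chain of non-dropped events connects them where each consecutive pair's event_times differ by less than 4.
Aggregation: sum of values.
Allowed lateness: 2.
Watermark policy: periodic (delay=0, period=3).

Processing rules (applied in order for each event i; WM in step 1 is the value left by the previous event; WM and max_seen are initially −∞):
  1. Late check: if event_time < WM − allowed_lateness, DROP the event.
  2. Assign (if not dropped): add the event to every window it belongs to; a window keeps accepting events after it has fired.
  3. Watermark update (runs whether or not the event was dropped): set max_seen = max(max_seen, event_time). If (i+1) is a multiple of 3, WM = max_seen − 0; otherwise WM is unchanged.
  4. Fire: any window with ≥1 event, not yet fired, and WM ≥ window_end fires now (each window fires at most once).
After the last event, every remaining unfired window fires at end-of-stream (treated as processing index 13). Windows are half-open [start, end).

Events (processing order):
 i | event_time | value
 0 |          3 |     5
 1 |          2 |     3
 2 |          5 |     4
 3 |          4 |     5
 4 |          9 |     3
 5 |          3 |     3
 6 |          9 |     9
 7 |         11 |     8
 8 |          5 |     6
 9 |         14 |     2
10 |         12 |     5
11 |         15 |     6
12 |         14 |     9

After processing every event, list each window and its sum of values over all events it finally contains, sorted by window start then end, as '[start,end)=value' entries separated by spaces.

[2,9)=20 [9,19)=42

i=0 t=3 v=5: → [3,7); WM=−∞
i=1 t=2 v=3: → [2,7); WM=−∞
i=2 t=5 v=4: → [2,9); WM=5
i=3 t=4 v=5: → [2,9); WM=5
i=4 t=9 v=3: → [9,13); WM=5
i=5 t=3 v=3: → [2,9); WM=9
i=6 t=9 v=9: → [9,13); WM=9
i=7 t=11 v=8: → [9,15); WM=9
i=8 t=5 v=6: DROP (t<9-2); WM=11
i=9 t=14 v=2: → [9,18); WM=11
i=10 t=12 v=5: → [9,18); WM=11
i=11 t=15 v=6: → [9,19); WM=15
i=12 t=14 v=9: → [9,19); WM=15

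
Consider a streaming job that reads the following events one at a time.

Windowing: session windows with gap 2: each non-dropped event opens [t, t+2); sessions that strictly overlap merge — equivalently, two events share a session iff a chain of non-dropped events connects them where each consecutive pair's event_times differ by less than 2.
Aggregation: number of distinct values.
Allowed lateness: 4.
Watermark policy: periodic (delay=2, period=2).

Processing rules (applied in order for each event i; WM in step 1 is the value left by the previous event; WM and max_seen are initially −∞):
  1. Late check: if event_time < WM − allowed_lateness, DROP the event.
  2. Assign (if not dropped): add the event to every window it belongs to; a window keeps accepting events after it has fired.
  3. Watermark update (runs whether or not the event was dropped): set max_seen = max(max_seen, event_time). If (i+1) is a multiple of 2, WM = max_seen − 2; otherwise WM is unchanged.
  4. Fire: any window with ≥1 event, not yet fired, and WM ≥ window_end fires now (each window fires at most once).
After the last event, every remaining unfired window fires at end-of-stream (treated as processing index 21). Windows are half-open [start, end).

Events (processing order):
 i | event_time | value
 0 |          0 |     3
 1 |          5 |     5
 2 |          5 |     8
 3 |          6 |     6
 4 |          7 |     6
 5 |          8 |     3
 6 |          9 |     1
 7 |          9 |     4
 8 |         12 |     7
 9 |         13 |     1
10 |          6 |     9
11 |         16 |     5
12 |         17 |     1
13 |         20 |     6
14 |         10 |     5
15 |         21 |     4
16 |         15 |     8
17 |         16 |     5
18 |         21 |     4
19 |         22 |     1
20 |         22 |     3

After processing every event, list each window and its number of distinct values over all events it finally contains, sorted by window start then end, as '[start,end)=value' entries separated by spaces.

i=0 t=0 v=3: → [0,2); WM=−∞
i=1 t=5 v=5: → [5,7); WM=3
i=2 t=5 v=8: → [5,7); WM=3
i=3 t=6 v=6: → [5,8); WM=4
i=4 t=7 v=6: → [5,9); WM=4
i=5 t=8 v=3: → [5,10); WM=6
i=6 t=9 v=1: → [5,11); WM=6
i=7 t=9 v=4: → [5,11); WM=7
i=8 t=12 v=7: → [12,14); WM=7
i=9 t=13 v=1: → [12,15); WM=11
i=10 t=6 v=9: DROP (t<11-4); WM=11
i=11 t=16 v=5: → [16,18); WM=14
i=12 t=17 v=1: → [16,19); WM=14
i=13 t=20 v=6: → [20,22); WM=18
i=14 t=10 v=5: DROP (t<18-4); WM=18
i=15 t=21 v=4: → [20,23); WM=19
i=16 t=15 v=8: → [15,19); WM=19
i=17 t=16 v=5: → [15,19); WM=19
i=18 t=21 v=4: → [20,23); WM=19
i=19 t=22 v=1: → [20,24); WM=20
i=20 t=22 v=3: → [20,24); WM=20

[0,2)=1 [5,11)=6 [12,15)=2 [15,19)=3 [20,24)=4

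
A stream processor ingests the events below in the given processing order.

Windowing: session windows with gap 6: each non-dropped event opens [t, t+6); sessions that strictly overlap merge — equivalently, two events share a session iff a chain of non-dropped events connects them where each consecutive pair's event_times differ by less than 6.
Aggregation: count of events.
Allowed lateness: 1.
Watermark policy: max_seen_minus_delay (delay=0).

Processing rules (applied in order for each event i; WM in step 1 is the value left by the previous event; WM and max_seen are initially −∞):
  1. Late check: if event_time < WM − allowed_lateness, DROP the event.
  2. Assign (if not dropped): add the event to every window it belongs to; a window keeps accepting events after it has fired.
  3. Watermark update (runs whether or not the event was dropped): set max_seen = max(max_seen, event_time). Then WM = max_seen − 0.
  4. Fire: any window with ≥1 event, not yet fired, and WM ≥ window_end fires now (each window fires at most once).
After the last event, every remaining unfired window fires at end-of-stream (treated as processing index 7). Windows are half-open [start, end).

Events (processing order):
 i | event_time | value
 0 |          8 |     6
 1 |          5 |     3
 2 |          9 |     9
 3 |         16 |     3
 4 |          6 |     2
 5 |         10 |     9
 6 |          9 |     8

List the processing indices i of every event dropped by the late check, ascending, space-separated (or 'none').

1 4 5 6

i=0 t=8 v=6: → [8,14); WM=8
i=1 t=5 v=3: DROP (t<8-1); WM=8
i=2 t=9 v=9: → [8,15); WM=9
i=3 t=16 v=3: → [16,22); WM=16
i=4 t=6 v=2: DROP (t<16-1); WM=16
i=5 t=10 v=9: DROP (t<16-1); WM=16
i=6 t=9 v=8: DROP (t<16-1); WM=16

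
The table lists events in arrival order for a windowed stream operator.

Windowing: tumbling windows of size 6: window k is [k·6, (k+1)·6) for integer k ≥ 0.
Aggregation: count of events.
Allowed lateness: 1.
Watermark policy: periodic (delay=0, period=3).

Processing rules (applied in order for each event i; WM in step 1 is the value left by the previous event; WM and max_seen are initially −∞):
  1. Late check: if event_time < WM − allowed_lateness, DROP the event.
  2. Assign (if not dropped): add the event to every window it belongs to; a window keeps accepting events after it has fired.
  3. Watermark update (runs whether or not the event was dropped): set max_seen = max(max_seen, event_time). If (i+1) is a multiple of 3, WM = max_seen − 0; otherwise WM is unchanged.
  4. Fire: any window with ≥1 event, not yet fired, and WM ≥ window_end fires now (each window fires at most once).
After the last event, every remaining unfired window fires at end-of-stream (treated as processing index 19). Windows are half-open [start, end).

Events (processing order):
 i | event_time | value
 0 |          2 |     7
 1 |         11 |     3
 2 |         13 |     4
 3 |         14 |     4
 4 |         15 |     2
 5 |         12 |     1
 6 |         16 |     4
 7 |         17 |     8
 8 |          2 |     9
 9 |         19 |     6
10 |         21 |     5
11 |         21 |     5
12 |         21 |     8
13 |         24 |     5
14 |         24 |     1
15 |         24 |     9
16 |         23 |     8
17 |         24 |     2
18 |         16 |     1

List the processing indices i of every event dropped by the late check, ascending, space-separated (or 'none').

i=0 t=2 v=7: → [0,6); WM=−∞
i=1 t=11 v=3: → [6,12); WM=−∞
i=2 t=13 v=4: → [12,18); WM=13; [0,6) fires=1 [6,12) fires=1
i=3 t=14 v=4: → [12,18); WM=13
i=4 t=15 v=2: → [12,18); WM=13
i=5 t=12 v=1: → [12,18); WM=15
i=6 t=16 v=4: → [12,18); WM=15
i=7 t=17 v=8: → [12,18); WM=15
i=8 t=2 v=9: DROP (t<15-1); WM=17
i=9 t=19 v=6: → [18,24); WM=17
i=10 t=21 v=5: → [18,24); WM=17
i=11 t=21 v=5: → [18,24); WM=21; [12,18) fires=6
i=12 t=21 v=8: → [18,24); WM=21
i=13 t=24 v=5: → [24,30); WM=21
i=14 t=24 v=1: → [24,30); WM=24; [18,24) fires=4
i=15 t=24 v=9: → [24,30); WM=24
i=16 t=23 v=8: → [18,24); WM=24
i=17 t=24 v=2: → [24,30); WM=24
i=18 t=16 v=1: DROP (t<24-1); WM=24

8 18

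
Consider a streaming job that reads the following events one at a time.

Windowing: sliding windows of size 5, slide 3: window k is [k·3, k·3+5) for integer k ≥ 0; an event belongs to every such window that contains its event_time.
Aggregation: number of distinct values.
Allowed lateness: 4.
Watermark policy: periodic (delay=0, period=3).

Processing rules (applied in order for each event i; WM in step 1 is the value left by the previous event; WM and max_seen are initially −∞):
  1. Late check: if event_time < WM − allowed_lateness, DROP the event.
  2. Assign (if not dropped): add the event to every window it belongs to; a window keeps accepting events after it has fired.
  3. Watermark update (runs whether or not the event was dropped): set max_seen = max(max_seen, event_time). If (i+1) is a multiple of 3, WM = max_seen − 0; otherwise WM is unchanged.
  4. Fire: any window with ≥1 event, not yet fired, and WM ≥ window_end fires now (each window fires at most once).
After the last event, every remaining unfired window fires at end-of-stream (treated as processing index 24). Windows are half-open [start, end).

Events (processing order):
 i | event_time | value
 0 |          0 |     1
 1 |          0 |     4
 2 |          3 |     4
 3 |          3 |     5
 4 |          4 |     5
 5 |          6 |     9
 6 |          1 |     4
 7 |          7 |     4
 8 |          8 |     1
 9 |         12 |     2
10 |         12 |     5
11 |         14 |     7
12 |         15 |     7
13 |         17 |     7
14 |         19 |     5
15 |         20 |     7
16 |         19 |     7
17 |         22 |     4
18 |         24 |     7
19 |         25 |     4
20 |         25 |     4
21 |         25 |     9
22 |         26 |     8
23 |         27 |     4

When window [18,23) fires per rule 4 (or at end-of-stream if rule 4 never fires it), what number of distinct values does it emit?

3

i=0 t=0 v=1: → [0,5); WM=−∞
i=1 t=0 v=4: → [0,5); WM=−∞
i=2 t=3 v=4: → [3,8),[0,5); WM=3
i=3 t=3 v=5: → [3,8),[0,5); WM=3
i=4 t=4 v=5: → [3,8),[0,5); WM=3
i=5 t=6 v=9: → [6,11),[3,8); WM=6; [0,5) fires=3
i=6 t=1 v=4: DROP (t<6-4); WM=6
i=7 t=7 v=4: → [6,11),[3,8); WM=6
i=8 t=8 v=1: → [6,11); WM=8; [3,8) fires=3
i=9 t=12 v=2: → [12,17),[9,14); WM=8
i=10 t=12 v=5: → [12,17),[9,14); WM=8
i=11 t=14 v=7: → [12,17); WM=14; [6,11) fires=3 [9,14) fires=2
i=12 t=15 v=7: → [15,20),[12,17); WM=14
i=13 t=17 v=7: → [15,20); WM=14
i=14 t=19 v=5: → [18,23),[15,20); WM=19; [12,17) fires=3
i=15 t=20 v=7: → [18,23); WM=19
i=16 t=19 v=7: → [18,23),[15,20); WM=19
i=17 t=22 v=4: → [21,26),[18,23); WM=22; [15,20) fires=2
i=18 t=24 v=7: → [24,29),[21,26); WM=22
i=19 t=25 v=4: → [24,29),[21,26); WM=22
i=20 t=25 v=4: → [24,29),[21,26); WM=25; [18,23) fires=3
i=21 t=25 v=9: → [24,29),[21,26); WM=25
i=22 t=26 v=8: → [24,29); WM=25
i=23 t=27 v=4: → [27,32),[24,29); WM=27; [21,26) fires=3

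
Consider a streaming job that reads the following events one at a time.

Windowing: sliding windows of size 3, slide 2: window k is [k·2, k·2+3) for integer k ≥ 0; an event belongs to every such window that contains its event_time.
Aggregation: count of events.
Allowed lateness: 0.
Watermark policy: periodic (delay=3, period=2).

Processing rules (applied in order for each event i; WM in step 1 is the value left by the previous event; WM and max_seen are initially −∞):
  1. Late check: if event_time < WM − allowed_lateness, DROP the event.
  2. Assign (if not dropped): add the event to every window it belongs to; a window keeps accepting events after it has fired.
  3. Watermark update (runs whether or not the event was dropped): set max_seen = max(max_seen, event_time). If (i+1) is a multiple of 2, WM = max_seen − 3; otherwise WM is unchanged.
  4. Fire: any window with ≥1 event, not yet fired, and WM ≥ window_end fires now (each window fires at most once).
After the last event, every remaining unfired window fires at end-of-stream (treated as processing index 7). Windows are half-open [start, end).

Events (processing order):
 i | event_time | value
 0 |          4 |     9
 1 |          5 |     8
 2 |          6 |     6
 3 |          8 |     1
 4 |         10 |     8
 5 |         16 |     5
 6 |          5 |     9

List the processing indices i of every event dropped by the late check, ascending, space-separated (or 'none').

i=0 t=4 v=9: → [4,7),[2,5); WM=−∞
i=1 t=5 v=8: → [4,7); WM=2
i=2 t=6 v=6: → [6,9),[4,7); WM=2
i=3 t=8 v=1: → [8,11),[6,9); WM=5; [2,5) fires=1
i=4 t=10 v=8: → [10,13),[8,11); WM=5
i=5 t=16 v=5: → [16,19),[14,17); WM=13; [4,7) fires=3 [6,9) fires=2 [8,11) fires=2 [10,13) fires=1
i=6 t=5 v=9: DROP (t<13-0); WM=13

6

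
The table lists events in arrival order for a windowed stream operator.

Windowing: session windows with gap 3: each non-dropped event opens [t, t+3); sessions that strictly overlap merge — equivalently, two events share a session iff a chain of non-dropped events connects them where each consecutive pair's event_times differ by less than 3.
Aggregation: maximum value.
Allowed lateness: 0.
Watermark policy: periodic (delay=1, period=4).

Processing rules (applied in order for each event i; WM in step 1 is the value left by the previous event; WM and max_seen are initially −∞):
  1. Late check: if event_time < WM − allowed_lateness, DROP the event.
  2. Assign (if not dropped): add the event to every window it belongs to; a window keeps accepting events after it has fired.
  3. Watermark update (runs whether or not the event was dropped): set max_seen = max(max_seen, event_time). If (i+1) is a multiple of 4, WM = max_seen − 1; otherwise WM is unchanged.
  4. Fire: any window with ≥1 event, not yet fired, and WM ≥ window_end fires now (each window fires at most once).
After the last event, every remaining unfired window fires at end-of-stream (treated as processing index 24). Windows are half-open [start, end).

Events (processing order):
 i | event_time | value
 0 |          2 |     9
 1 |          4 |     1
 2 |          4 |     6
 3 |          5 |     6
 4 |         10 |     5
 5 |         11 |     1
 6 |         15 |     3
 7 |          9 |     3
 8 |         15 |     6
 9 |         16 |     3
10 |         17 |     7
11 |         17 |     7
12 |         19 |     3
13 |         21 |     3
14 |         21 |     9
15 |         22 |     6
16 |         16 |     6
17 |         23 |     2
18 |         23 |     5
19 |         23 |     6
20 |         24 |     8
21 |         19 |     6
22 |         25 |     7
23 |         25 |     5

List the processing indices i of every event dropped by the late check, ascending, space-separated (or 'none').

i=0 t=2 v=9: → [2,5); WM=−∞
i=1 t=4 v=1: → [2,7); WM=−∞
i=2 t=4 v=6: → [2,7); WM=−∞
i=3 t=5 v=6: → [2,8); WM=4
i=4 t=10 v=5: → [10,13); WM=4
i=5 t=11 v=1: → [10,14); WM=4
i=6 t=15 v=3: → [15,18); WM=4
i=7 t=9 v=3: → [9,14); WM=14
i=8 t=15 v=6: → [15,18); WM=14
i=9 t=16 v=3: → [15,19); WM=14
i=10 t=17 v=7: → [15,20); WM=14
i=11 t=17 v=7: → [15,20); WM=16
i=12 t=19 v=3: → [15,22); WM=16
i=13 t=21 v=3: → [15,24); WM=16
i=14 t=21 v=9: → [15,24); WM=16
i=15 t=22 v=6: → [15,25); WM=21
i=16 t=16 v=6: DROP (t<21-0); WM=21
i=17 t=23 v=2: → [15,26); WM=21
i=18 t=23 v=5: → [15,26); WM=21
i=19 t=23 v=6: → [15,26); WM=22
i=20 t=24 v=8: → [15,27); WM=22
i=21 t=19 v=6: DROP (t<22-0); WM=22
i=22 t=25 v=7: → [15,28); WM=22
i=23 t=25 v=5: → [15,28); WM=24

16 21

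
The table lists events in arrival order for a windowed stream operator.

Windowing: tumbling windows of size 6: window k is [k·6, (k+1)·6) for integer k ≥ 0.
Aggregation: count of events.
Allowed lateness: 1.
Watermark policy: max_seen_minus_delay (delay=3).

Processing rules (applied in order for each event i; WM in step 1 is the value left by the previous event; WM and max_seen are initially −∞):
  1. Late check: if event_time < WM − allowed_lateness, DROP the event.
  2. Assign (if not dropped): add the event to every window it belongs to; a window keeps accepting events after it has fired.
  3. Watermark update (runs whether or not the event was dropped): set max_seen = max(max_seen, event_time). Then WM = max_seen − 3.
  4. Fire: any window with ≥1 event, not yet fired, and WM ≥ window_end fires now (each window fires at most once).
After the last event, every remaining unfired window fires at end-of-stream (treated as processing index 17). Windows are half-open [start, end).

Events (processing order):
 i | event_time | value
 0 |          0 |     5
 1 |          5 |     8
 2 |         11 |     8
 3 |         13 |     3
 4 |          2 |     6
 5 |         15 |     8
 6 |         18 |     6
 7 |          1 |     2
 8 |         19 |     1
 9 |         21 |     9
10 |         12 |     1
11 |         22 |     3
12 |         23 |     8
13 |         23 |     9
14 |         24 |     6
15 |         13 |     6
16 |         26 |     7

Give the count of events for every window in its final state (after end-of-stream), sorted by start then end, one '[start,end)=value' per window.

[0,6)=2 [6,12)=1 [12,18)=2 [18,24)=6 [24,30)=2

i=0 t=0 v=5: → [0,6); WM=-3
i=1 t=5 v=8: → [0,6); WM=2
i=2 t=11 v=8: → [6,12); WM=8; [0,6) fires=2
i=3 t=13 v=3: → [12,18); WM=10
i=4 t=2 v=6: DROP (t<10-1); WM=10
i=5 t=15 v=8: → [12,18); WM=12; [6,12) fires=1
i=6 t=18 v=6: → [18,24); WM=15
i=7 t=1 v=2: DROP (t<15-1); WM=15
i=8 t=19 v=1: → [18,24); WM=16
i=9 t=21 v=9: → [18,24); WM=18; [12,18) fires=2
i=10 t=12 v=1: DROP (t<18-1); WM=18
i=11 t=22 v=3: → [18,24); WM=19
i=12 t=23 v=8: → [18,24); WM=20
i=13 t=23 v=9: → [18,24); WM=20
i=14 t=24 v=6: → [24,30); WM=21
i=15 t=13 v=6: DROP (t<21-1); WM=21
i=16 t=26 v=7: → [24,30); WM=23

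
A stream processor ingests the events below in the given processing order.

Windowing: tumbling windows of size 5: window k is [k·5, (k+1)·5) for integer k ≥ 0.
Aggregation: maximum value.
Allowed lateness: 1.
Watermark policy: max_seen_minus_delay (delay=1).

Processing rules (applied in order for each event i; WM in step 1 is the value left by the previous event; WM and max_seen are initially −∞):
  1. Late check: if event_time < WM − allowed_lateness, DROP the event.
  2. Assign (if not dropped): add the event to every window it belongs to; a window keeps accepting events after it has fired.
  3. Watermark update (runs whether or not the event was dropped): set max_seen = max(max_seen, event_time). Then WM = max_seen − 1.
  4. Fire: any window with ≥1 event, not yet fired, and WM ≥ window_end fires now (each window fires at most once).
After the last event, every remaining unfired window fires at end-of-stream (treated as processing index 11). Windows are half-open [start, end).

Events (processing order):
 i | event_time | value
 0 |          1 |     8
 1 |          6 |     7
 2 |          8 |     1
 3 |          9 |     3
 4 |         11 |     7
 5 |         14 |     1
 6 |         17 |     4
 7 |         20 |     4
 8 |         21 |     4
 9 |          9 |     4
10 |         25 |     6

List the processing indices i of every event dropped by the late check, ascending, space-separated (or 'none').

i=0 t=1 v=8: → [0,5); WM=0
i=1 t=6 v=7: → [5,10); WM=5; [0,5) fires=8
i=2 t=8 v=1: → [5,10); WM=7
i=3 t=9 v=3: → [5,10); WM=8
i=4 t=11 v=7: → [10,15); WM=10; [5,10) fires=7
i=5 t=14 v=1: → [10,15); WM=13
i=6 t=17 v=4: → [15,20); WM=16; [10,15) fires=7
i=7 t=20 v=4: → [20,25); WM=19
i=8 t=21 v=4: → [20,25); WM=20; [15,20) fires=4
i=9 t=9 v=4: DROP (t<20-1); WM=20
i=10 t=25 v=6: → [25,30); WM=24

9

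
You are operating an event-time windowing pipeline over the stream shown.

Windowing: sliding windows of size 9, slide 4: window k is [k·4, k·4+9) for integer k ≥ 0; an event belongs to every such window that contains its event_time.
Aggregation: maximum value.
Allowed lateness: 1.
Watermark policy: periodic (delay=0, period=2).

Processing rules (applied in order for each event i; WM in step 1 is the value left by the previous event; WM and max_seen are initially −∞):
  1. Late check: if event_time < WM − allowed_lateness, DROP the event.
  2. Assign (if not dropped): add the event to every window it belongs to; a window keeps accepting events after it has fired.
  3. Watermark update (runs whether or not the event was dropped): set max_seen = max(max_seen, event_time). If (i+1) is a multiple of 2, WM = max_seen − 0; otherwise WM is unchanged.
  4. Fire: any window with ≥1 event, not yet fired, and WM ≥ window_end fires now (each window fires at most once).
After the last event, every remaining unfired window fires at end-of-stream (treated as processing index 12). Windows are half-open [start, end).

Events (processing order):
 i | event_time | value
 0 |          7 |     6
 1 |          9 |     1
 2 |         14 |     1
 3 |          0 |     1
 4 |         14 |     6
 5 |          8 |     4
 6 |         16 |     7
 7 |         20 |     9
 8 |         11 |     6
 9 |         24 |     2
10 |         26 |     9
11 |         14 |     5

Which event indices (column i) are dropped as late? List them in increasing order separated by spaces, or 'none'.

i=0 t=7 v=6: → [4,13),[0,9); WM=−∞
i=1 t=9 v=1: → [8,17),[4,13); WM=9; [0,9) fires=6
i=2 t=14 v=1: → [12,21),[8,17); WM=9
i=3 t=0 v=1: DROP (t<9-1); WM=14; [4,13) fires=6
i=4 t=14 v=6: → [12,21),[8,17); WM=14
i=5 t=8 v=4: DROP (t<14-1); WM=14
i=6 t=16 v=7: → [16,25),[12,21),[8,17); WM=14
i=7 t=20 v=9: → [20,29),[16,25),[12,21); WM=20; [8,17) fires=7
i=8 t=11 v=6: DROP (t<20-1); WM=20
i=9 t=24 v=2: → [24,33),[20,29),[16,25); WM=24; [12,21) fires=9
i=10 t=26 v=9: → [24,33),[20,29); WM=24
i=11 t=14 v=5: DROP (t<24-1); WM=26; [16,25) fires=9

3 5 8 11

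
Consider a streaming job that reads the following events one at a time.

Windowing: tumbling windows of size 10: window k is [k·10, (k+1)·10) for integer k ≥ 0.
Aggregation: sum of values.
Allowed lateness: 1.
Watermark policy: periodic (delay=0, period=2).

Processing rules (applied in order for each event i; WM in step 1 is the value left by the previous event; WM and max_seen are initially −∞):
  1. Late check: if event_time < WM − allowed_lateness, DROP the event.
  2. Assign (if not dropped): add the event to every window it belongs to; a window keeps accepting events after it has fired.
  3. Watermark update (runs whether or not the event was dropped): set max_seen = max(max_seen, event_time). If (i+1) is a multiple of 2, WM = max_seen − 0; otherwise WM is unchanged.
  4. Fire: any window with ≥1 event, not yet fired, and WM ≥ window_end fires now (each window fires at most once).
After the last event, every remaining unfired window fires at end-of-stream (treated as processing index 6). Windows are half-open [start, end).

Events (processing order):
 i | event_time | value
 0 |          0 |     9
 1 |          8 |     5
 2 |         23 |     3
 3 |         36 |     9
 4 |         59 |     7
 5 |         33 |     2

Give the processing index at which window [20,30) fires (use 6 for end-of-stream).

3

i=0 t=0 v=9: → [0,10); WM=−∞
i=1 t=8 v=5: → [0,10); WM=8
i=2 t=23 v=3: → [20,30); WM=8
i=3 t=36 v=9: → [30,40); WM=36; [0,10) fires=14 [20,30) fires=3
i=4 t=59 v=7: → [50,60); WM=36
i=5 t=33 v=2: DROP (t<36-1); WM=59; [30,40) fires=9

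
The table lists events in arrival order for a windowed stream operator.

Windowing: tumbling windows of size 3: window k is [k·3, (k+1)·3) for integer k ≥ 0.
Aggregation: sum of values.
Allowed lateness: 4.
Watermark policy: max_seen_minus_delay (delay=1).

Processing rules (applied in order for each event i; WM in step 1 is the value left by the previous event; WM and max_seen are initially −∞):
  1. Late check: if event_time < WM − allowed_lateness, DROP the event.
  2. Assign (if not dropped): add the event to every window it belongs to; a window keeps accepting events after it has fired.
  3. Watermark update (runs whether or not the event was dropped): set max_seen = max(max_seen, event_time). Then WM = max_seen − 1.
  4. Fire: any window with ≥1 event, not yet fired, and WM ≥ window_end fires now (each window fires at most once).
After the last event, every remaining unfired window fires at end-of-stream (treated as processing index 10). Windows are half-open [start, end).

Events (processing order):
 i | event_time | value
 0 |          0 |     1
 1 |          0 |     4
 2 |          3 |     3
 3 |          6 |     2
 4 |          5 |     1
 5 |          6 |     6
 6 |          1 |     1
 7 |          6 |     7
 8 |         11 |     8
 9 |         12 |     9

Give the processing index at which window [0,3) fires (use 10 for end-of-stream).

i=0 t=0 v=1: → [0,3); WM=-1
i=1 t=0 v=4: → [0,3); WM=-1
i=2 t=3 v=3: → [3,6); WM=2
i=3 t=6 v=2: → [6,9); WM=5; [0,3) fires=5
i=4 t=5 v=1: → [3,6); WM=5
i=5 t=6 v=6: → [6,9); WM=5
i=6 t=1 v=1: → [0,3); WM=5
i=7 t=6 v=7: → [6,9); WM=5
i=8 t=11 v=8: → [9,12); WM=10; [3,6) fires=4 [6,9) fires=15
i=9 t=12 v=9: → [12,15); WM=11

3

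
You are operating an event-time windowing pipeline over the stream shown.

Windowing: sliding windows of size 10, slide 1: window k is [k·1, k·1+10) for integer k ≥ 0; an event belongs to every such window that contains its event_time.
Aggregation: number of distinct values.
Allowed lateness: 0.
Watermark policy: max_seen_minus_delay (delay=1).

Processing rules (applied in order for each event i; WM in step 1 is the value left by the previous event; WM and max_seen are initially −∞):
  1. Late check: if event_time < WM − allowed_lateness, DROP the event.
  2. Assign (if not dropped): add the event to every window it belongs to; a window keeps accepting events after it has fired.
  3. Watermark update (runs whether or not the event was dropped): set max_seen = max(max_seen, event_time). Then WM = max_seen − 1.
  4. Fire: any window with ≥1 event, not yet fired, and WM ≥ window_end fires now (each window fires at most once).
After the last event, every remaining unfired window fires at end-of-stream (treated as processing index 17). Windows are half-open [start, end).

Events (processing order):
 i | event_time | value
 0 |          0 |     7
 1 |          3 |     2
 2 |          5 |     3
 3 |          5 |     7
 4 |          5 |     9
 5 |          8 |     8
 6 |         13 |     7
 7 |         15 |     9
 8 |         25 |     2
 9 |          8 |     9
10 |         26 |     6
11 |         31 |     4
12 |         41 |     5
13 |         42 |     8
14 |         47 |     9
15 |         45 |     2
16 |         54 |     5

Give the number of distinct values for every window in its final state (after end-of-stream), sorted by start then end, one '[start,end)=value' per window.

[0,10)=5 [1,11)=5 [2,12)=5 [3,13)=5 [4,14)=4 [5,15)=4 [6,16)=3 [7,17)=3 [8,18)=3 [9,19)=2 [10,20)=2 [11,21)=2 [12,22)=2 [13,23)=2 [14,24)=1 [15,25)=1 [16,26)=1 [17,27)=2 [18,28)=2 [19,29)=2 [20,30)=2 [21,31)=2 [22,32)=3 [23,33)=3 [24,34)=3 [25,35)=3 [26,36)=2 [27,37)=1 [28,38)=1 [29,39)=1 [30,40)=1 [31,41)=1 [32,42)=1 [33,43)=2 [34,44)=2 [35,45)=2 [36,46)=2 [37,47)=2 [38,48)=3 [39,49)=3 [40,50)=3 [41,51)=3 [42,52)=2 [43,53)=1 [44,54)=1 [45,55)=2 [46,56)=2 [47,57)=2 [48,58)=1 [49,59)=1 [50,60)=1 [51,61)=1 [52,62)=1 [53,63)=1 [54,64)=1

i=0 t=0 v=7: → [0,10); WM=-1
i=1 t=3 v=2: → [3,13),[2,12),[1,11),[0,10); WM=2
i=2 t=5 v=3: → [5,15),[4,14),[3,13),[2,12),[1,11),[0,10); WM=4
i=3 t=5 v=7: → [5,15),[4,14),[3,13),[2,12),[1,11),[0,10); WM=4
i=4 t=5 v=9: → [5,15),[4,14),[3,13),[2,12),[1,11),[0,10); WM=4
i=5 t=8 v=8: → [8,18),[7,17),[6,16),[5,15),[4,14),[3,13),[2,12),[1,11),[0,10); WM=7
i=6 t=13 v=7: → [13,23),[12,22),[11,21),[10,20),[9,19),[8,18),[7,17),[6,16),[5,15),[4,14); WM=12; [0,10) fires=5 [1,11) fires=5 [2,12) fires=5
i=7 t=15 v=9: → [15,25),[14,24),[13,23),[12,22),[11,21),[10,20),[9,19),[8,18),[7,17),[6,16); WM=14; [3,13) fires=5 [4,14) fires=4
i=8 t=25 v=2: → [25,35),[24,34),[23,33),[22,32),[21,31),[20,30),[19,29),[18,28),[17,27),[16,26); WM=24; [5,15) fires=4 [6,16) fires=3 [7,17) fires=3 [8,18) fires=3 [9,19) fires=2 [10,20) fires=2 [11,21) fires=2 [12,22) fires=2 [13,23) fires=2 [14,24) fires=1
i=9 t=8 v=9: DROP (t<24-0); WM=24
i=10 t=26 v=6: → [26,36),[25,35),[24,34),[23,33),[22,32),[21,31),[20,30),[19,29),[18,28),[17,27); WM=25; [15,25) fires=1
i=11 t=31 v=4: → [31,41),[30,40),[29,39),[28,38),[27,37),[26,36),[25,35),[24,34),[23,33),[22,32); WM=30; [16,26) fires=1 [17,27) fires=2 [18,28) fires=2 [19,29) fires=2 [20,30) fires=2
i=12 t=41 v=5: → [41,51),[40,50),[39,49),[38,48),[37,47),[36,46),[35,45),[34,44),[33,43),[32,42); WM=40; [21,31) fires=2 [22,32) fires=3 [23,33) fires=3 [24,34) fires=3 [25,35) fires=3 [26,36) fires=2 [27,37) fires=1 [28,38) fires=1 [29,39) fires=1 [30,40) fires=1
i=13 t=42 v=8: → [42,52),[41,51),[40,50),[39,49),[38,48),[37,47),[36,46),[35,45),[34,44),[33,43); WM=41; [31,41) fires=1
i=14 t=47 v=9: → [47,57),[46,56),[45,55),[44,54),[43,53),[42,52),[41,51),[40,50),[39,49),[38,48); WM=46; [32,42) fires=1 [33,43) fires=2 [34,44) fires=2 [35,45) fires=2 [36,46) fires=2
i=15 t=45 v=2: DROP (t<46-0); WM=46
i=16 t=54 v=5: → [54,64),[53,63),[52,62),[51,61),[50,60),[49,59),[48,58),[47,57),[46,56),[45,55); WM=53; [37,47) fires=2 [38,48) fires=3 [39,49) fires=3 [40,50) fires=3 [41,51) fires=3 [42,52) fires=2 [43,53) fires=1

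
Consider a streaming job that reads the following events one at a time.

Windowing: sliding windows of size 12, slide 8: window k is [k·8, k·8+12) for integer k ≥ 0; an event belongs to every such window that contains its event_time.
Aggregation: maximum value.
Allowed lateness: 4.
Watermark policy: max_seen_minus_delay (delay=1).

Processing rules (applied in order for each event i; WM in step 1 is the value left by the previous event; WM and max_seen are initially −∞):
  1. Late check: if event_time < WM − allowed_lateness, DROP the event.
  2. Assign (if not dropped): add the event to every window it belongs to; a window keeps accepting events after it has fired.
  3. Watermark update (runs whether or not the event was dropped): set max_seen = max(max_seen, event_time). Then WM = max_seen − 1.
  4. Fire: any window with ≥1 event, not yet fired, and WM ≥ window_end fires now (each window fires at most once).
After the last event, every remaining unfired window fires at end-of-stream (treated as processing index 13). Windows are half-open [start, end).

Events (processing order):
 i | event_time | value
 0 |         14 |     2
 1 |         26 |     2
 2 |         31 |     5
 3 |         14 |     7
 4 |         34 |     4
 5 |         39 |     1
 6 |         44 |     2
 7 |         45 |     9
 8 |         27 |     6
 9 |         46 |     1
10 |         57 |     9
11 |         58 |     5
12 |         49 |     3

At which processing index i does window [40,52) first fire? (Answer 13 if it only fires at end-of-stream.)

i=0 t=14 v=2: → [8,20); WM=13
i=1 t=26 v=2: → [24,36),[16,28); WM=25; [8,20) fires=2
i=2 t=31 v=5: → [24,36); WM=30; [16,28) fires=2
i=3 t=14 v=7: DROP (t<30-4); WM=30
i=4 t=34 v=4: → [32,44),[24,36); WM=33
i=5 t=39 v=1: → [32,44); WM=38; [24,36) fires=5
i=6 t=44 v=2: → [40,52); WM=43
i=7 t=45 v=9: → [40,52); WM=44; [32,44) fires=4
i=8 t=27 v=6: DROP (t<44-4); WM=44
i=9 t=46 v=1: → [40,52); WM=45
i=10 t=57 v=9: → [56,68),[48,60); WM=56; [40,52) fires=9
i=11 t=58 v=5: → [56,68),[48,60); WM=57
i=12 t=49 v=3: DROP (t<57-4); WM=57

10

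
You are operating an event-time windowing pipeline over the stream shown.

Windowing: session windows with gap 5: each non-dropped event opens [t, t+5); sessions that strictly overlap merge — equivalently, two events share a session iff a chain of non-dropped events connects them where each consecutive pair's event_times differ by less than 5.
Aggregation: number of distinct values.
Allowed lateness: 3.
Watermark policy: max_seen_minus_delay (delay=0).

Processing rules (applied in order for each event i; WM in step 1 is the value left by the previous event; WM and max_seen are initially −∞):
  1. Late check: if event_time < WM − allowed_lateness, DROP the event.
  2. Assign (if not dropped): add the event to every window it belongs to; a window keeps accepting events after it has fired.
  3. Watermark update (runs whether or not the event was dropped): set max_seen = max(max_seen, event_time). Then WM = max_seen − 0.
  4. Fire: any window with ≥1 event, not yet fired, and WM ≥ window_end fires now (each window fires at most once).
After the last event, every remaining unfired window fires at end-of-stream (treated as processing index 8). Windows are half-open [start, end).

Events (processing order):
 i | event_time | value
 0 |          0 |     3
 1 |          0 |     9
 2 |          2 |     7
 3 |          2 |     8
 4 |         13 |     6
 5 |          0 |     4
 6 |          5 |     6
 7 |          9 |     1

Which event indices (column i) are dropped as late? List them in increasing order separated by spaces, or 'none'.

5 6 7

i=0 t=0 v=3: → [0,5); WM=0
i=1 t=0 v=9: → [0,5); WM=0
i=2 t=2 v=7: → [0,7); WM=2
i=3 t=2 v=8: → [0,7); WM=2
i=4 t=13 v=6: → [13,18); WM=13
i=5 t=0 v=4: DROP (t<13-3); WM=13
i=6 t=5 v=6: DROP (t<13-3); WM=13
i=7 t=9 v=1: DROP (t<13-3); WM=13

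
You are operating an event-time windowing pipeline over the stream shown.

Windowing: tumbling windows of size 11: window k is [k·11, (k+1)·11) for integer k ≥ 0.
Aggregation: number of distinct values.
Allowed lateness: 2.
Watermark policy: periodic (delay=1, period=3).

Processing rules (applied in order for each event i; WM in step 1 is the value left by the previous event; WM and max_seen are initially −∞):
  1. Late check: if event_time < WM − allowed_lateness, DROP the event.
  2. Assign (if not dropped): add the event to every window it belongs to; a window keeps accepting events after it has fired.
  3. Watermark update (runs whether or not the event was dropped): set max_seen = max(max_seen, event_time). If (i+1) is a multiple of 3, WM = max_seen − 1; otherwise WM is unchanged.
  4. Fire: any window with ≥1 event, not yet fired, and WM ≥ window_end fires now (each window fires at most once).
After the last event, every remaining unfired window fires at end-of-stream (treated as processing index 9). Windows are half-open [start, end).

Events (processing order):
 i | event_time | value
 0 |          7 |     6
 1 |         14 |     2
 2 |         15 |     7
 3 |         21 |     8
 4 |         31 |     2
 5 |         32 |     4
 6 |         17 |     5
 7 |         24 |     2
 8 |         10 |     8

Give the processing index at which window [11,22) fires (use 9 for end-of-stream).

5

i=0 t=7 v=6: → [0,11); WM=−∞
i=1 t=14 v=2: → [11,22); WM=−∞
i=2 t=15 v=7: → [11,22); WM=14; [0,11) fires=1
i=3 t=21 v=8: → [11,22); WM=14
i=4 t=31 v=2: → [22,33); WM=14
i=5 t=32 v=4: → [22,33); WM=31; [11,22) fires=3
i=6 t=17 v=5: DROP (t<31-2); WM=31
i=7 t=24 v=2: DROP (t<31-2); WM=31
i=8 t=10 v=8: DROP (t<31-2); WM=31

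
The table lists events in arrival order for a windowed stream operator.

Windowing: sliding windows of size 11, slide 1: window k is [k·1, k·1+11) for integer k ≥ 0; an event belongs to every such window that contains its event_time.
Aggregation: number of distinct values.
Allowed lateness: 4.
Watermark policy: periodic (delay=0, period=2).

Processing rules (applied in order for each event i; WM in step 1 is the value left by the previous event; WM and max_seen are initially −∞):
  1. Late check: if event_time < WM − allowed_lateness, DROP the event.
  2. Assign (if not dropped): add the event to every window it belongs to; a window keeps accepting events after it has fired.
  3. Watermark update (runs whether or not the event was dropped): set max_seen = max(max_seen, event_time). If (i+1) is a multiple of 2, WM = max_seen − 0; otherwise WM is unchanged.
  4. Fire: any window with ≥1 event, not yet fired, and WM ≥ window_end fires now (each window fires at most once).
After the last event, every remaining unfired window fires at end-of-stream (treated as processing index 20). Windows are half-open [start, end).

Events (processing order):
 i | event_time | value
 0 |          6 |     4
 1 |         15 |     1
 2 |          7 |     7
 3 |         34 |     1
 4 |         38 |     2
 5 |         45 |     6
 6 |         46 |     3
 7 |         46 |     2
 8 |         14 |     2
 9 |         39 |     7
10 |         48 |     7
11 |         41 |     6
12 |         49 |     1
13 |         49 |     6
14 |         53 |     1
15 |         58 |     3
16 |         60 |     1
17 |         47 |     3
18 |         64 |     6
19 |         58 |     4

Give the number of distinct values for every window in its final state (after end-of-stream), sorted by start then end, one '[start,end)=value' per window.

[0,11)=1 [1,12)=1 [2,13)=1 [3,14)=1 [4,15)=1 [5,16)=2 [6,17)=2 [7,18)=1 [8,19)=1 [9,20)=1 [10,21)=1 [11,22)=1 [12,23)=1 [13,24)=1 [14,25)=1 [15,26)=1 [24,35)=1 [25,36)=1 [26,37)=1 [27,38)=1 [28,39)=2 [29,40)=2 [30,41)=2 [31,42)=2 [32,43)=2 [33,44)=2 [34,45)=2 [35,46)=2 [36,47)=3 [37,48)=3 [38,49)=4 [39,50)=5 [40,51)=5 [41,52)=5 [42,53)=5 [43,54)=5 [44,55)=5 [45,56)=5 [46,57)=5 [47,58)=3 [48,59)=5 [49,60)=4 [50,61)=3 [51,62)=3 [52,63)=3 [53,64)=3 [54,65)=4 [55,66)=4 [56,67)=4 [57,68)=4 [58,69)=4 [59,70)=2 [60,71)=2 [61,72)=1 [62,73)=1 [63,74)=1 [64,75)=1

i=0 t=6 v=4: → [6,17),[5,16),[4,15),[3,14),[2,13),[1,12),[0,11); WM=−∞
i=1 t=15 v=1: → [15,26),[14,25),[13,24),[12,23),[11,22),[10,21),[9,20),[8,19),[7,18),[6,17),[5,16); WM=15; [0,11) fires=1 [1,12) fires=1 [2,13) fires=1 [3,14) fires=1 [4,15) fires=1
i=2 t=7 v=7: DROP (t<15-4); WM=15
i=3 t=34 v=1: → [34,45),[33,44),[32,43),[31,42),[30,41),[29,40),[28,39),[27,38),[26,37),[25,36),[24,35); WM=34; [5,16) fires=2 [6,17) fires=2 [7,18) fires=1 [8,19) fires=1 [9,20) fires=1 [10,21) fires=1 [11,22) fires=1 [12,23) fires=1 [13,24) fires=1 [14,25) fires=1 [15,26) fires=1
i=4 t=38 v=2: → [38,49),[37,48),[36,47),[35,46),[34,45),[33,44),[32,43),[31,42),[30,41),[29,40),[28,39); WM=34
i=5 t=45 v=6: → [45,56),[44,55),[43,54),[42,53),[41,52),[40,51),[39,50),[38,49),[37,48),[36,47),[35,46); WM=45; [24,35) fires=1 [25,36) fires=1 [26,37) fires=1 [27,38) fires=1 [28,39) fires=2 [29,40) fires=2 [30,41) fires=2 [31,42) fires=2 [32,43) fires=2 [33,44) fires=2 [34,45) fires=2
i=6 t=46 v=3: → [46,57),[45,56),[44,55),[43,54),[42,53),[41,52),[40,51),[39,50),[38,49),[37,48),[36,47); WM=45
i=7 t=46 v=2: → [46,57),[45,56),[44,55),[43,54),[42,53),[41,52),[40,51),[39,50),[38,49),[37,48),[36,47); WM=46; [35,46) fires=2
i=8 t=14 v=2: DROP (t<46-4); WM=46
i=9 t=39 v=7: DROP (t<46-4); WM=46
i=10 t=48 v=7: → [48,59),[47,58),[46,57),[45,56),[44,55),[43,54),[42,53),[41,52),[40,51),[39,50),[38,49); WM=46
i=11 t=41 v=6: DROP (t<46-4); WM=48; [36,47) fires=3 [37,48) fires=3
i=12 t=49 v=1: → [49,60),[48,59),[47,58),[46,57),[45,56),[44,55),[43,54),[42,53),[41,52),[40,51),[39,50); WM=48
i=13 t=49 v=6: → [49,60),[48,59),[47,58),[46,57),[45,56),[44,55),[43,54),[42,53),[41,52),[40,51),[39,50); WM=49; [38,49) fires=4
i=14 t=53 v=1: → [53,64),[52,63),[51,62),[50,61),[49,60),[48,59),[47,58),[46,57),[45,56),[44,55),[43,54); WM=49
i=15 t=58 v=3: → [58,69),[57,68),[56,67),[55,66),[54,65),[53,64),[52,63),[51,62),[50,61),[49,60),[48,59); WM=58; [39,50) fires=5 [40,51) fires=5 [41,52) fires=5 [42,53) fires=5 [43,54) fires=5 [44,55) fires=5 [45,56) fires=5 [46,57) fires=5 [47,58) fires=3
i=16 t=60 v=1: → [60,71),[59,70),[58,69),[57,68),[56,67),[55,66),[54,65),[53,64),[52,63),[51,62),[50,61); WM=58
i=17 t=47 v=3: DROP (t<58-4); WM=60; [48,59) fires=4 [49,60) fires=3
i=18 t=64 v=6: → [64,75),[63,74),[62,73),[61,72),[60,71),[59,70),[58,69),[57,68),[56,67),[55,66),[54,65); WM=60
i=19 t=58 v=4: → [58,69),[57,68),[56,67),[55,66),[54,65),[53,64),[52,63),[51,62),[50,61),[49,60),[48,59); WM=64; [50,61) fires=3 [51,62) fires=3 [52,63) fires=3 [53,64) fires=3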